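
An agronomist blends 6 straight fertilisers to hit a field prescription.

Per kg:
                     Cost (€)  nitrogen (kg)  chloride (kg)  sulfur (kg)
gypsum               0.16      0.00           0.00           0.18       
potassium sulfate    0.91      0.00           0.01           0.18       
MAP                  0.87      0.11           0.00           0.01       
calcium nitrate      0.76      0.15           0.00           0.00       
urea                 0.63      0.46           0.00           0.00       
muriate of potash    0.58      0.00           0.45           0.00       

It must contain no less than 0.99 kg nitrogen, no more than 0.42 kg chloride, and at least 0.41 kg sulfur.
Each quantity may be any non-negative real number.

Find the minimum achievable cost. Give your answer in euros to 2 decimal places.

€1.72

Set it up as a linear program. Let x1 = kg of gypsum, x2 = kg of potassium sulfate, x3 = kg of MAP, x4 = kg of calcium nitrate, x5 = kg of urea, x6 = kg of muriate of potash.
Minimize 0.16x1 + 0.91x2 + 0.87x3 + 0.76x4 + 0.63x5 + 0.58x6 subject to:
  0.11x3 + 0.15x4 + 0.46x5 ≥ 0.99   (nitrogen)
  0.01x2 + 0.45x6 ≤ 0.42   (chloride)
  0.18x1 + 0.18x2 + 0.01x3 ≥ 0.41   (sulfur)
  x1, x2, x3, x4, x5, x6 ≥ 0.
At the optimum only gypsum, urea are positive (potassium sulfate, MAP, calcium nitrate, muriate of potash = 0). Binding constraints: nitrogen and sulfur.
So gypsum = 2.278 kg, urea = 2.152 kg.
Total cost: 0.16·2.278 + 0.63·2.152 = 1.7202.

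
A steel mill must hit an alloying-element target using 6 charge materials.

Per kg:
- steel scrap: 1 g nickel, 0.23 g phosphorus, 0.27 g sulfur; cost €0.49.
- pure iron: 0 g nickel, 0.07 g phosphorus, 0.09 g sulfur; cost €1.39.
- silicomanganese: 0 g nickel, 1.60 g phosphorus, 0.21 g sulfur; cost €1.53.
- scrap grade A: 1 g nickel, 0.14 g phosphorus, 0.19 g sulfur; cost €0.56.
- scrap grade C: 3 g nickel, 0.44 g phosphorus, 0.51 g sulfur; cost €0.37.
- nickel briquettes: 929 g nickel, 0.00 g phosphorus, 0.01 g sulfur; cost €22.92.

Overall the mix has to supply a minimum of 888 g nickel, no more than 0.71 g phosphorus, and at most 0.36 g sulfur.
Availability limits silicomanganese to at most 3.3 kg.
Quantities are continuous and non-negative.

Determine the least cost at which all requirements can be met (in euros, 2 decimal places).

Let x1 = kg of steel scrap, x2 = kg of pure iron, x3 = kg of silicomanganese, x4 = kg of scrap grade A, x5 = kg of scrap grade C, x6 = kg of nickel briquettes.
min 0.49x1 + 1.39x2 + 1.53x3 + 0.56x4 + 0.37x5 + 22.92x6 s.t.:
  1x1 + 1x4 + 3x5 + 929x6 ≥ 888   (nickel)
  0.23x1 + 0.07x2 + 1.6x3 + 0.14x4 + 0.44x5 ≤ 0.71   (phosphorus)
  0.27x1 + 0.09x2 + 0.21x3 + 0.19x4 + 0.51x5 + 0.01x6 ≤ 0.36   (sulfur)
  x3 ≤ 3.3
  x1, x2, x3, x4, x5, x6 ≥ 0.
At the optimum only nickel briquettes is positive (steel scrap, pure iron, silicomanganese, scrap grade A, scrap grade C = 0). The nickel requirement is met with equality.
That vertex is x6 = 0.9559.
Cost = 22.92·0.9559 = 21.9092.

€21.91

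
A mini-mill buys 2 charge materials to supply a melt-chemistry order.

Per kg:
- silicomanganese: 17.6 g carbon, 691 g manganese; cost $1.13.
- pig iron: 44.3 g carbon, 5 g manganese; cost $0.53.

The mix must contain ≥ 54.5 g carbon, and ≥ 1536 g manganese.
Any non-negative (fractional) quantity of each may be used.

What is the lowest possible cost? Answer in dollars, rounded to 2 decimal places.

$2.69

This is a linear program. Let x1 = kg of silicomanganese, x2 = kg of pig iron.
min 1.13x1 + 0.53x2 with:
  17.6x1 + 44.3x2 ≥ 54.5   (carbon)
  691x1 + 5x2 ≥ 1536   (manganese)
  x1, x2 ≥ 0.
Both inputs are positive at the optimum. Binding constraints: carbon and manganese.
Solving gives x1 = 2.22, x2 = 0.3481.
Total cost: 1.13·2.22 + 0.53·0.3481 = 2.6931.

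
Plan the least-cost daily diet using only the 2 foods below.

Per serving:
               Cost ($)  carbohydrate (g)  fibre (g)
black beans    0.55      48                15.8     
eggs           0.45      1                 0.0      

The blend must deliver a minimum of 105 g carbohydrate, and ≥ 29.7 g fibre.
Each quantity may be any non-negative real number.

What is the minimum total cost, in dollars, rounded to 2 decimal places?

$1.20

Treat it as an LP. Let x1 = servings of black beans, x2 = servings of eggs.
min 0.55x1 + 0.45x2 with:
  48x1 + 1x2 ≥ 105   (carbohydrate)
  15.8x1 ≥ 29.7   (fibre)
  x1, x2 ≥ 0.
The minimum-cost mix takes nothing from eggs — only black beans. The carbohydrate requirement is met with equality.
Optimal quantities: black beans = 2.188 servings.
Objective = 0.55·2.188 = 1.2034.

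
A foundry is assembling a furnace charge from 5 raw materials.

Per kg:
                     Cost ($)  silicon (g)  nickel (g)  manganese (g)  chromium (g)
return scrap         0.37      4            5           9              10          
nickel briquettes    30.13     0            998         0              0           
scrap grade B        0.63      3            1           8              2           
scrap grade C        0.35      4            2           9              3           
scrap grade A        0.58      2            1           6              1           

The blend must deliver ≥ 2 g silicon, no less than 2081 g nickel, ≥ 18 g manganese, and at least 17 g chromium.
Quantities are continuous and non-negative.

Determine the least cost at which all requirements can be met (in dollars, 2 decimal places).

Set it up as a linear program. Let x1 = kg of return scrap, x2 = kg of nickel briquettes, x3 = kg of scrap grade B, x4 = kg of scrap grade C, x5 = kg of scrap grade A.
min 0.37x1 + 30.13x2 + 0.63x3 + 0.35x4 + 0.58x5 subject to:
  4x1 + 3x3 + 4x4 + 2x5 ≥ 2   (silicon)
  5x1 + 998x2 + 1x3 + 2x4 + 1x5 ≥ 2081   (nickel)
  9x1 + 8x3 + 9x4 + 6x5 ≥ 18   (manganese)
  10x1 + 2x3 + 3x4 + 1x5 ≥ 17   (chromium)
  x1, x2, x3, x4, x5 ≥ 0.
The optimal basis is {return scrap, nickel briquettes}; scrap grade B, scrap grade C, scrap grade A drop out. The nickel and manganese requirements are met with equality.
That vertex is x1 = 2, x2 = 2.075.
Hence cost = 0.37·2 + 30.13·2.075 = $63.2598.

$63.26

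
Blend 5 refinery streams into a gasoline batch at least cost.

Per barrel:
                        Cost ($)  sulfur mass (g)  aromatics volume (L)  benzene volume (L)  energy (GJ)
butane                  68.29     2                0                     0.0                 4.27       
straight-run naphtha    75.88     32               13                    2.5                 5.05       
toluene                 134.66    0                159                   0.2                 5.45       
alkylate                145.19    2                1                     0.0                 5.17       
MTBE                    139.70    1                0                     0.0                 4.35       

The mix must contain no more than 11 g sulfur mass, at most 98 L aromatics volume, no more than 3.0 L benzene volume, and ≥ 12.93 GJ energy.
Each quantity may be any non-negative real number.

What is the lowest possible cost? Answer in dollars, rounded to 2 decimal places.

$205.97

Set it up as a linear program. Let x1 = barrels of butane, x2 = barrels of straight-run naphtha, x3 = barrels of toluene, x4 = barrels of alkylate, x5 = barrels of MTBE.
Minimise 68.29x1 + 75.88x2 + 134.66x3 + 145.19x4 + 139.7x5 subject to:
  2x1 + 32x2 + 2x4 + 1x5 ≤ 11   (sulfur mass)
  13x2 + 159x3 + 1x4 ≤ 98   (aromatics volume)
  2.5x2 + 0.2x3 ≤ 3   (benzene volume)
  4.27x1 + 5.05x2 + 5.45x3 + 5.17x4 + 4.35x5 ≥ 12.93   (energy)
  x1, x2, x3, x4, x5 ≥ 0.
At the optimum only butane, straight-run naphtha are positive (toluene, alkylate, MTBE = 0). The sulfur mass and energy requirements are met with equality.
That vertex is x1 = 2.8308, x2 = 0.16682.
Hence cost = 68.29·2.8308 + 75.88·0.16682 = $205.9736.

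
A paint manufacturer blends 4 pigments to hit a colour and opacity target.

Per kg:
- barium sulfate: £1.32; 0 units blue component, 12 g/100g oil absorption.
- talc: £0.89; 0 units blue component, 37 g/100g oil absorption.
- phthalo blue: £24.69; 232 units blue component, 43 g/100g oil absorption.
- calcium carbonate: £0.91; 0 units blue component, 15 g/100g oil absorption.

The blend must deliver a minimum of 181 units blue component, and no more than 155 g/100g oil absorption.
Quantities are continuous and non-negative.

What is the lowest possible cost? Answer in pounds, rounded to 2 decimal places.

Let x1 = kg of barium sulfate, x2 = kg of talc, x3 = kg of phthalo blue, x4 = kg of calcium carbonate.
min 1.32x1 + 0.89x2 + 24.69x3 + 0.91x4 with:
  232x3 ≥ 181   (blue component)
  12x1 + 37x2 + 43x3 + 15x4 ≤ 155   (oil absorption)
  x1, x2, x3, x4 ≥ 0.
At the optimum only phthalo blue is positive (barium sulfate, talc, calcium carbonate = 0). There the blue component constraint is tight.
Optimal quantities: phthalo blue = 0.7802 kg.
Objective = 24.69·0.7802 = 19.2631.

£19.26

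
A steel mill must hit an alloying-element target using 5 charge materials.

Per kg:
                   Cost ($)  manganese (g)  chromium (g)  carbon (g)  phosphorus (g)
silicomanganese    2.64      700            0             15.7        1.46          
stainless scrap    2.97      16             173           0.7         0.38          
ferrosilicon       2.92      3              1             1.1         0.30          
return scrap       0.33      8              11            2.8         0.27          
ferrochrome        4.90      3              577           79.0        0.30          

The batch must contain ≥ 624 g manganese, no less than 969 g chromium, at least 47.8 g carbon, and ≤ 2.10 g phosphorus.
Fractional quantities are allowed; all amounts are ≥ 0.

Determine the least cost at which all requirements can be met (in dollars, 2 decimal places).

$10.56

Treat it as an LP. Let x1 = kg of silicomanganese, x2 = kg of stainless scrap, x3 = kg of ferrosilicon, x4 = kg of return scrap, x5 = kg of ferrochrome.
Minimize 2.64x1 + 2.97x2 + 2.92x3 + 0.33x4 + 4.9x5 s.t.:
  700x1 + 16x2 + 3x3 + 8x4 + 3x5 ≥ 624   (manganese)
  173x2 + 1x3 + 11x4 + 577x5 ≥ 969   (chromium)
  15.7x1 + 0.7x2 + 1.1x3 + 2.8x4 + 79x5 ≥ 47.8   (carbon)
  1.46x1 + 0.38x2 + 0.3x3 + 0.27x4 + 0.3x5 ≤ 2.1   (phosphorus)
  x1, x2, x3, x4, x5 ≥ 0.
The optimal basis is {silicomanganese, ferrochrome}; stainless scrap, ferrosilicon, return scrap drop out. There the manganese and chromium constraints are tight.
Optimal quantities: silicomanganese = 0.8842 kg, ferrochrome = 1.679 kg.
Hence cost = 2.64·0.8842 + 4.9·1.679 = $10.5614.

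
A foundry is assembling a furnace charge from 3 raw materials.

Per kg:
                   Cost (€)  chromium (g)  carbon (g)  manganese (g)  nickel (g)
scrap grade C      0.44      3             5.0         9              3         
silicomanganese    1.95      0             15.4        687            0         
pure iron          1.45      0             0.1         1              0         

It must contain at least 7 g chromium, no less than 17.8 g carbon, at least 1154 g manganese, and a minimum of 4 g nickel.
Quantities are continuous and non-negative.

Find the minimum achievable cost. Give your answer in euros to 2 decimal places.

Treat it as an LP. Let x1 = kg of scrap grade C, x2 = kg of silicomanganese, x3 = kg of pure iron.
min 0.44x1 + 1.95x2 + 1.45x3 with:
  3x1 ≥ 7   (chromium)
  5x1 + 15.4x2 + 0.1x3 ≥ 17.8   (carbon)
  9x1 + 687x2 + 1x3 ≥ 1154   (manganese)
  3x1 ≥ 4   (nickel)
  x1, x2, x3 ≥ 0.
At the optimum only scrap grade C, silicomanganese are positive (pure iron = 0). The chromium and manganese requirements are met with equality.
Solving gives x1 = 2.333, x2 = 1.649.
Total cost: 0.44·2.333 + 1.95·1.649 = 4.2421.

€4.24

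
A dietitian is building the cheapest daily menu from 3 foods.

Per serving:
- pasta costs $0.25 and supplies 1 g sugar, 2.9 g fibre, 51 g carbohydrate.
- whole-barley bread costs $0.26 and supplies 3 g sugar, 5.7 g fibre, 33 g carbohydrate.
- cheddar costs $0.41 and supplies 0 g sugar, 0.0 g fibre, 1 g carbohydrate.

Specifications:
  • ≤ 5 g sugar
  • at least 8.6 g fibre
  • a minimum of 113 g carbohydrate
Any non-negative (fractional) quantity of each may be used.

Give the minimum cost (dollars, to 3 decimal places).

Let x1 = servings of pasta, x2 = servings of whole-barley bread, x3 = servings of cheddar.
Minimize 0.25x1 + 0.26x2 + 0.41x3 s.t.:
  1x1 + 3x2 ≤ 5   (sugar)
  2.9x1 + 5.7x2 ≥ 8.6   (fibre)
  51x1 + 33x2 + 1x3 ≥ 113   (carbohydrate)
  x1, x2, x3 ≥ 0.
The cheapest feasible vertex uses only pasta, whole-barley bread; cheddar is not used. There the fibre and carbohydrate constraints are tight.
Optimal quantities: pasta = 1.848 servings, whole-barley bread = 0.5687 servings.
Objective = 0.25·1.848 + 0.26·0.5687 = 0.60986.

$0.610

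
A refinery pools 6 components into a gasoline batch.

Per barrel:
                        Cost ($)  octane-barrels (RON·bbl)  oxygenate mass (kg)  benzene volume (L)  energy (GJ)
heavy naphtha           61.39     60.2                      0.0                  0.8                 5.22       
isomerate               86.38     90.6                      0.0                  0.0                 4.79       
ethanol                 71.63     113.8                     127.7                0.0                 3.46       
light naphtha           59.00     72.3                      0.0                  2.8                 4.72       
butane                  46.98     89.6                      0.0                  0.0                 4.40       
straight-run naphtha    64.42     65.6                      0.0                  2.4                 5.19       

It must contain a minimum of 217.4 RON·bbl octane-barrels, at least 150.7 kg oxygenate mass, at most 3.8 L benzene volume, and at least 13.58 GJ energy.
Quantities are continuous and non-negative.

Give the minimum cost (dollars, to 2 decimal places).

This is a linear program. Let x1 = barrels of heavy naphtha, x2 = barrels of isomerate, x3 = barrels of ethanol, x4 = barrels of light naphtha, x5 = barrels of butane, x6 = barrels of straight-run naphtha.
min 61.39x1 + 86.38x2 + 71.63x3 + 59x4 + 46.98x5 + 64.42x6 with:
  60.2x1 + 90.6x2 + 113.8x3 + 72.3x4 + 89.6x5 + 65.6x6 ≥ 217.4   (octane-barrels)
  127.7x3 ≥ 150.7   (oxygenate mass)
  0.8x1 + 2.8x4 + 2.4x6 ≤ 3.8   (benzene volume)
  5.22x1 + 4.79x2 + 3.46x3 + 4.72x4 + 4.4x5 + 5.19x6 ≥ 13.58   (energy)
  x1, x2, x3, x4, x5, x6 ≥ 0.
The optimal basis is {ethanol, butane}; heavy naphtha, isomerate, light naphtha, straight-run naphtha drop out. There the oxygenate mass and energy constraints are tight.
Optimal quantities: ethanol = 1.1801 barrels, butane = 2.1584 barrels.
Hence cost = 71.63·1.1801 + 46.98·2.1584 = $185.9322.

$185.93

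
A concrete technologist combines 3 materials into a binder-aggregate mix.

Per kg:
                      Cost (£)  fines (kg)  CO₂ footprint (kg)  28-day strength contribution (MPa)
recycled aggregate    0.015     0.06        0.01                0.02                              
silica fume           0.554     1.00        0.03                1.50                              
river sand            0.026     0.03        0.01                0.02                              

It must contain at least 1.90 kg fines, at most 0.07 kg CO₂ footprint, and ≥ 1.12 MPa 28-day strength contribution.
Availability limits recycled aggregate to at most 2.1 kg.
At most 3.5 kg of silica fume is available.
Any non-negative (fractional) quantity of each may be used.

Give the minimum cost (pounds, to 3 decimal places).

This is a linear program. Let x1 = kg of recycled aggregate, x2 = kg of silica fume, x3 = kg of river sand.
Minimize 0.015x1 + 0.554x2 + 0.026x3 s.t.:
  0.06x1 + 1x2 + 0.03x3 ≥ 1.9   (fines)
  0.01x1 + 0.03x2 + 0.01x3 ≤ 0.07   (CO₂ footprint)
  0.02x1 + 1.5x2 + 0.02x3 ≥ 1.12   (28-day strength contribution)
  x1 ≤ 2.1
  x2 ≤ 3.5
  x1, x2, x3 ≥ 0.
At the optimum only recycled aggregate, silica fume are positive (river sand = 0). The fines and CO₂ footprint requirements are met with equality.
Optimal quantities: recycled aggregate = 1.585 kg, silica fume = 1.805 kg.
Objective = 0.015·1.585 + 0.554·1.805 = 1.02375.

£1.024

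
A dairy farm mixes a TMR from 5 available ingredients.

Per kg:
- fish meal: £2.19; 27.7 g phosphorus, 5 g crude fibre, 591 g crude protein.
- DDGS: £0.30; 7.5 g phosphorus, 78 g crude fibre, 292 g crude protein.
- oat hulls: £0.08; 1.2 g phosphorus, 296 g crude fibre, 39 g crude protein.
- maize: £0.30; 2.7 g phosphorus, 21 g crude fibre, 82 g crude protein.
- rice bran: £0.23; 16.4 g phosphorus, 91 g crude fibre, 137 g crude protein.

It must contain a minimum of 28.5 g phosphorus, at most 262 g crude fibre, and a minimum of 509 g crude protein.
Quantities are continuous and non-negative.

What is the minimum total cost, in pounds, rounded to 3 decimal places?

£0.630

Treat it as an LP. Let x1 = kg of fish meal, x2 = kg of DDGS, x3 = kg of oat hulls, x4 = kg of maize, x5 = kg of rice bran.
min 2.19x1 + 0.3x2 + 0.08x3 + 0.3x4 + 0.23x5 subject to:
  27.7x1 + 7.5x2 + 1.2x3 + 2.7x4 + 16.4x5 ≥ 28.5   (phosphorus)
  5x1 + 78x2 + 296x3 + 21x4 + 91x5 ≤ 262   (crude fibre)
  591x1 + 292x2 + 39x3 + 82x4 + 137x5 ≥ 509   (crude protein)
  x1, x2, x3, x4, x5 ≥ 0.
At the optimum only DDGS, rice bran are positive (fish meal, oat hulls, maize = 0). There the phosphorus and crude protein constraints are tight.
Optimal quantities: DDGS = 1.181 kg, rice bran = 1.198 kg.
Cost = 0.3·1.181 + 0.23·1.198 = 0.62984.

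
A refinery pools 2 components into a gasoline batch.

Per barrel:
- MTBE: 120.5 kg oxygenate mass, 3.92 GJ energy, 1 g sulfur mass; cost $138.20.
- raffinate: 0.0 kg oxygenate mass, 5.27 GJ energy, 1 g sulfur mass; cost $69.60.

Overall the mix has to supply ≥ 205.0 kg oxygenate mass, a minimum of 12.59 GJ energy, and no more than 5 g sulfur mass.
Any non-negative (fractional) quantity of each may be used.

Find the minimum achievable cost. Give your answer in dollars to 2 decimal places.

Treat it as an LP. Let x1 = barrels of MTBE, x2 = barrels of raffinate.
Minimize 138.2x1 + 69.6x2 subject to:
  120.5x1 ≥ 205   (oxygenate mass)
  3.92x1 + 5.27x2 ≥ 12.59   (energy)
  1x1 + 1x2 ≤ 5   (sulfur mass)
  x1, x2 ≥ 0.
Both inputs are positive at the optimum. The oxygenate mass and energy requirements are met with equality.
That vertex is x1 = 1.701, x2 = 1.124.
Hence cost = 138.2·1.701 + 69.6·1.124 = $313.3086.

$313.31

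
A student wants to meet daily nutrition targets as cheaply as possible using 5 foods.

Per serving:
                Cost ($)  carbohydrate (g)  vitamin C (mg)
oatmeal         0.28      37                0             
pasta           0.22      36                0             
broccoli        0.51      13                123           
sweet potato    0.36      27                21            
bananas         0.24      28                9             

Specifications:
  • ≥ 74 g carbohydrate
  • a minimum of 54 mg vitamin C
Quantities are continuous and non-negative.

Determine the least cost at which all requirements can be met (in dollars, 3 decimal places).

Set it up as a linear program. Let x1 = servings of oatmeal, x2 = servings of pasta, x3 = servings of broccoli, x4 = servings of sweet potato, x5 = servings of bananas.
Minimise 0.28x1 + 0.22x2 + 0.51x3 + 0.36x4 + 0.24x5 subject to:
  37x1 + 36x2 + 13x3 + 27x4 + 28x5 ≥ 74   (carbohydrate)
  123x3 + 21x4 + 9x5 ≥ 54   (vitamin C)
  x1, x2, x3, x4, x5 ≥ 0.
The cheapest feasible vertex uses only pasta, broccoli; oatmeal, sweet potato, bananas are not used. Binding constraints: carbohydrate and vitamin C.
So pasta = 1.897 servings, broccoli = 0.439 servings.
Hence cost = 0.22·1.897 + 0.51·0.439 = $0.64123.

$0.641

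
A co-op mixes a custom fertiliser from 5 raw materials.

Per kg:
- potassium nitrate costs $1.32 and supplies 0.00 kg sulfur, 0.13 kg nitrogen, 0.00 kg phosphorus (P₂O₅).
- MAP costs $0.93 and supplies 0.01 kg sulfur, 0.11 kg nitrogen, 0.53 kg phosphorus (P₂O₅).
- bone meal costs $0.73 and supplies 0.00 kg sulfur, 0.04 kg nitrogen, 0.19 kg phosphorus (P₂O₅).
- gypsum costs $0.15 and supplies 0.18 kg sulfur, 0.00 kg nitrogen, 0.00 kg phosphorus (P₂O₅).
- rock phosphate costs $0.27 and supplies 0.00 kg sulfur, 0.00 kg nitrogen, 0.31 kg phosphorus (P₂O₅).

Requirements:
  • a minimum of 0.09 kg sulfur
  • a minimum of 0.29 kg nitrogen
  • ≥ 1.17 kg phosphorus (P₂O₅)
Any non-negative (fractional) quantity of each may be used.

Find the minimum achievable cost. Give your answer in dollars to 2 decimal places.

Let x1 = kg of potassium nitrate, x2 = kg of MAP, x3 = kg of bone meal, x4 = kg of gypsum, x5 = kg of rock phosphate.
Minimise 1.32x1 + 0.93x2 + 0.73x3 + 0.15x4 + 0.27x5 subject to:
  0.01x2 + 0.18x4 ≥ 0.09   (sulfur)
  0.13x1 + 0.11x2 + 0.04x3 ≥ 0.29   (nitrogen)
  0.53x2 + 0.19x3 + 0.31x5 ≥ 1.17   (phosphorus (P₂O₅))
  x1, x2, x3, x4, x5 ≥ 0.
The cheapest feasible vertex uses only MAP, gypsum; potassium nitrate, bone meal, rock phosphate are not used. The sulfur and nitrogen requirements are met with equality.
Optimal quantities: MAP = 2.636 kg, gypsum = 0.3535 kg.
Total cost: 0.93·2.636 + 0.15·0.3535 = 2.5045.

$2.50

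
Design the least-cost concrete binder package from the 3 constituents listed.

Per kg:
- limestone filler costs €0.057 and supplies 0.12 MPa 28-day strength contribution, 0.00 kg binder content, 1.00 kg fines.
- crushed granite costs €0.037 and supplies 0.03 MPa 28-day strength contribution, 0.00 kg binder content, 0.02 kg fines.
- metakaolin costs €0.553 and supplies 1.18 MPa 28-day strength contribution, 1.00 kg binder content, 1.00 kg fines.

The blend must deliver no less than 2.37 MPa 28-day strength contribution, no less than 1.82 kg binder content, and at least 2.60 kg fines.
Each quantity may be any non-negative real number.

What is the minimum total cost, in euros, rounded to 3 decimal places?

This is a linear program. Let x1 = kg of limestone filler, x2 = kg of crushed granite, x3 = kg of metakaolin.
min 0.057x1 + 0.037x2 + 0.553x3 subject to:
  0.12x1 + 0.03x2 + 1.18x3 ≥ 2.37   (28-day strength contribution)
  1x3 ≥ 1.82   (binder content)
  1x1 + 0.02x2 + 1x3 ≥ 2.6   (fines)
  x1, x2, x3 ≥ 0.
The cheapest feasible vertex uses only limestone filler, metakaolin; crushed granite is not used. The 28-day strength contribution and fines requirements are met with equality.
Optimal quantities: limestone filler = 0.6585 kg, metakaolin = 1.942 kg.
Objective = 0.057·0.6585 + 0.553·1.942 = 1.11146.

€1.111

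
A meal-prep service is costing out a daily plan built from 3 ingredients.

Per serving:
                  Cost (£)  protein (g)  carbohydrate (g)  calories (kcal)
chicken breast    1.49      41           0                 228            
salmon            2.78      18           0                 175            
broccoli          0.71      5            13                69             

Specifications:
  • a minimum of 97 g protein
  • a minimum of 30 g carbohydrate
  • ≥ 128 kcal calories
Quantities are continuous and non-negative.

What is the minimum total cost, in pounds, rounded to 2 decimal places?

£4.74

Let x1 = servings of chicken breast, x2 = servings of salmon, x3 = servings of broccoli.
Minimise 1.49x1 + 2.78x2 + 0.71x3 s.t.:
  41x1 + 18x2 + 5x3 ≥ 97   (protein)
  13x3 ≥ 30   (carbohydrate)
  228x1 + 175x2 + 69x3 ≥ 128   (calories)
  x1, x2, x3 ≥ 0.
The cheapest feasible vertex uses only chicken breast, broccoli; salmon is not used. The protein and carbohydrate requirements are met with equality.
So chicken breast = 2.084 servings, broccoli = 2.308 servings.
Total cost: 1.49·2.084 + 0.71·2.308 = 4.7438.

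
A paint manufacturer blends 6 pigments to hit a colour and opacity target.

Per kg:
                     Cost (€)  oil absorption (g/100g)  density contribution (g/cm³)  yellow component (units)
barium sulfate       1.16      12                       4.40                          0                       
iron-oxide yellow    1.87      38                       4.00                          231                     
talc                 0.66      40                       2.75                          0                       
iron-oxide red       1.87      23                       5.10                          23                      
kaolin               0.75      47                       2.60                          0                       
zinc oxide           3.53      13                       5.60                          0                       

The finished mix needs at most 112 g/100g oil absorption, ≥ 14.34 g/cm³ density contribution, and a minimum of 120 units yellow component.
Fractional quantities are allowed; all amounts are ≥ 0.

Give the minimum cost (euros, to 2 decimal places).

€4.09

Let x1 = kg of barium sulfate, x2 = kg of iron-oxide yellow, x3 = kg of talc, x4 = kg of iron-oxide red, x5 = kg of kaolin, x6 = kg of zinc oxide.
min 1.16x1 + 1.87x2 + 0.66x3 + 1.87x4 + 0.75x5 + 3.53x6 with:
  12x1 + 38x2 + 40x3 + 23x4 + 47x5 + 13x6 ≤ 112   (oil absorption)
  4.4x1 + 4x2 + 2.75x3 + 5.1x4 + 2.6x5 + 5.6x6 ≥ 14.34   (density contribution)
  231x2 + 23x4 ≥ 120   (yellow component)
  x1, x2, x3, x4, x5, x6 ≥ 0.
At the optimum only barium sulfate, iron-oxide yellow, talc are positive (iron-oxide red, kaolin, zinc oxide = 0). There the oil absorption, density contribution, yellow component constraints are tight.
Optimal quantities: barium sulfate = 1.656 kg, iron-oxide yellow = 0.5195 kg, talc = 1.81 kg.
Objective = 1.16·1.656 + 1.87·0.5195 + 0.66·1.81 = 4.0870.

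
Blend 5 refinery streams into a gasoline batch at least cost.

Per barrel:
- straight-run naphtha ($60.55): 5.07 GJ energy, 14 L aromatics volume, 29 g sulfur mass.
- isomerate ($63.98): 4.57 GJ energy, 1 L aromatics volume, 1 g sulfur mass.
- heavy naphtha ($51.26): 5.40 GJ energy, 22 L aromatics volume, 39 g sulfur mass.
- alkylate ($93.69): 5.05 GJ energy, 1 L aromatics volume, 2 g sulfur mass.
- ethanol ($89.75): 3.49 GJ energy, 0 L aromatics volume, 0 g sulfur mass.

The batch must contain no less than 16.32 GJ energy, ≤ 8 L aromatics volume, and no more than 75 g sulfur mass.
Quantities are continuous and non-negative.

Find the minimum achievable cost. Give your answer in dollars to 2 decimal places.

$223.30

Let x1 = barrels of straight-run naphtha, x2 = barrels of isomerate, x3 = barrels of heavy naphtha, x4 = barrels of alkylate, x5 = barrels of ethanol.
min 60.55x1 + 63.98x2 + 51.26x3 + 93.69x4 + 89.75x5 subject to:
  5.07x1 + 4.57x2 + 5.4x3 + 5.05x4 + 3.49x5 ≥ 16.32   (energy)
  14x1 + 1x2 + 22x3 + 1x4 ≤ 8   (aromatics volume)
  29x1 + 1x2 + 39x3 + 2x4 ≤ 75   (sulfur mass)
  x1, x2, x3, x4, x5 ≥ 0.
The minimum-cost mix takes nothing from straight-run naphtha, alkylate, ethanol — only isomerate, heavy naphtha. There the energy and aromatics volume constraints are tight.
Optimal quantities: isomerate = 3.3197 barrels, heavy naphtha = 0.21274 barrels.
Cost = 63.98·3.3197 + 51.26·0.21274 = 223.2995.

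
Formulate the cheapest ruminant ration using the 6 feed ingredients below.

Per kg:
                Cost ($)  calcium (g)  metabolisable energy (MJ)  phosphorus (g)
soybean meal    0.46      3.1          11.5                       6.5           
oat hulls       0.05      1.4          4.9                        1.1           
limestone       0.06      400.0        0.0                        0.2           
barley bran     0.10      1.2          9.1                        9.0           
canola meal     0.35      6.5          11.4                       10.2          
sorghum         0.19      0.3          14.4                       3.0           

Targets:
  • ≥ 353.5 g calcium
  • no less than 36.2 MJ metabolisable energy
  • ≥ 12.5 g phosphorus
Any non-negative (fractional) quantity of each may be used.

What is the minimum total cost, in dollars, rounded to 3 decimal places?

$0.425

Set it up as a linear program. Let x1 = kg of soybean meal, x2 = kg of oat hulls, x3 = kg of limestone, x4 = kg of barley bran, x5 = kg of canola meal, x6 = kg of sorghum.
Minimize 0.46x1 + 0.05x2 + 0.06x3 + 0.1x4 + 0.35x5 + 0.19x6 s.t.:
  3.1x1 + 1.4x2 + 400x3 + 1.2x4 + 6.5x5 + 0.3x6 ≥ 353.5   (calcium)
  11.5x1 + 4.9x2 + 9.1x4 + 11.4x5 + 14.4x6 ≥ 36.2   (metabolisable energy)
  6.5x1 + 1.1x2 + 0.2x3 + 9x4 + 10.2x5 + 3x6 ≥ 12.5   (phosphorus)
  x1, x2, x3, x4, x5, x6 ≥ 0.
The minimum-cost mix takes nothing from soybean meal, canola meal, sorghum — only oat hulls, limestone, barley bran. Binding constraints: calcium, metabolisable energy, phosphorus.
So oat hulls = 6.266 kg, limestone = 0.86 kg, barley bran = 0.6039 kg.
Cost = 0.05·6.266 + 0.06·0.86 + 0.1·0.6039 = 0.42529.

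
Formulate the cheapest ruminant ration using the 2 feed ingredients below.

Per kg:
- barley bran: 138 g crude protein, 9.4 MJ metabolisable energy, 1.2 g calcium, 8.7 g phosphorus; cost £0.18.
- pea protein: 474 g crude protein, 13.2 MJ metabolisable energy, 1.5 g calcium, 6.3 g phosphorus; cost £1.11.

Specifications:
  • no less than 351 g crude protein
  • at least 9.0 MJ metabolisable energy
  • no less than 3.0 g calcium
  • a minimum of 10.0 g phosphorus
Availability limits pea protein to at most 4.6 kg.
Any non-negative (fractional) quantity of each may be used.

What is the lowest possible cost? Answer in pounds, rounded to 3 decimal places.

£0.458

Let x1 = kg of barley bran, x2 = kg of pea protein.
min 0.18x1 + 1.11x2 s.t.:
  138x1 + 474x2 ≥ 351   (crude protein)
  9.4x1 + 13.2x2 ≥ 9   (metabolisable energy)
  1.2x1 + 1.5x2 ≥ 3   (calcium)
  8.7x1 + 6.3x2 ≥ 10   (phosphorus)
  x2 ≤ 4.6
  x1, x2 ≥ 0.
At the optimum only barley bran is positive (pea protein = 0). Binding constraint: crude protein.
That vertex is x1 = 2.543.
Objective = 0.18·2.543 = 0.45774.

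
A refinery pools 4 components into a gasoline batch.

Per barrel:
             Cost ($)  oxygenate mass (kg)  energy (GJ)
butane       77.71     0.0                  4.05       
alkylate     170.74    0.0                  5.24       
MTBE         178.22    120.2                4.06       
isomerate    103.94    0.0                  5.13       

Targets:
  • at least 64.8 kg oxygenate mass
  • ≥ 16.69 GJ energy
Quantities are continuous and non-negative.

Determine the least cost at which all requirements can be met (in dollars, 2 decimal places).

Treat it as an LP. Let x1 = barrels of butane, x2 = barrels of alkylate, x3 = barrels of MTBE, x4 = barrels of isomerate.
Minimise 77.71x1 + 170.74x2 + 178.22x3 + 103.94x4 with:
  120.2x3 ≥ 64.8   (oxygenate mass)
  4.05x1 + 5.24x2 + 4.06x3 + 5.13x4 ≥ 16.69   (energy)
  x1, x2, x3, x4 ≥ 0.
The minimum-cost mix takes nothing from alkylate, isomerate — only butane, MTBE. There the oxygenate mass and energy constraints are tight.
That vertex is x1 = 3.58056, x3 = 0.539101.
Hence cost = 77.71·3.58056 + 178.22·0.539101 = $374.3239.

$374.32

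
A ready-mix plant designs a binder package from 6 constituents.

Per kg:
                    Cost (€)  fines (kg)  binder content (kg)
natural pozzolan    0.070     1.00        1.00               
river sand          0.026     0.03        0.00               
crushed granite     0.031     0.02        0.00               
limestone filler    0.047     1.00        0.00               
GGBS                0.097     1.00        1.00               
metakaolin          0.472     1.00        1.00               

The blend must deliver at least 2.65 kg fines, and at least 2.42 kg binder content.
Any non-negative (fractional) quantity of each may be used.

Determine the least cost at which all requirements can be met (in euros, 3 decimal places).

€0.180

This is a linear program. Let x1 = kg of natural pozzolan, x2 = kg of river sand, x3 = kg of crushed granite, x4 = kg of limestone filler, x5 = kg of GGBS, x6 = kg of metakaolin.
Minimize 0.07x1 + 0.026x2 + 0.031x3 + 0.047x4 + 0.097x5 + 0.472x6 s.t.:
  1x1 + 0.03x2 + 0.02x3 + 1x4 + 1x5 + 1x6 ≥ 2.65   (fines)
  1x1 + 1x5 + 1x6 ≥ 2.42   (binder content)
  x1, x2, x3, x4, x5, x6 ≥ 0.
At the optimum only natural pozzolan, limestone filler are positive (river sand, crushed granite, GGBS, metakaolin = 0). There the fines and binder content constraints are tight.
That vertex is x1 = 2.42, x4 = 0.23.
Total cost: 0.07·2.42 + 0.047·0.23 = 0.18021.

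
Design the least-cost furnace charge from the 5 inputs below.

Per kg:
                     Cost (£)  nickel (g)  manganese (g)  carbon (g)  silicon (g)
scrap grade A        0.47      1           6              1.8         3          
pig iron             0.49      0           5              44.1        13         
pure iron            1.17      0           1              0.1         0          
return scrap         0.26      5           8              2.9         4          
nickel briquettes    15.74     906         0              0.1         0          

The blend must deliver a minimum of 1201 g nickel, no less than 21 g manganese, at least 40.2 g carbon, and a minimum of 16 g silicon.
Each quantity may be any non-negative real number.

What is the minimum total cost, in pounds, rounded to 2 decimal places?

This is a linear program. Let x1 = kg of scrap grade A, x2 = kg of pig iron, x3 = kg of pure iron, x4 = kg of return scrap, x5 = kg of nickel briquettes.
Minimize 0.47x1 + 0.49x2 + 1.17x3 + 0.26x4 + 15.74x5 with:
  1x1 + 5x4 + 906x5 ≥ 1201   (nickel)
  6x1 + 5x2 + 1x3 + 8x4 ≥ 21   (manganese)
  1.8x1 + 44.1x2 + 0.1x3 + 2.9x4 + 0.1x5 ≥ 40.2   (carbon)
  3x1 + 13x2 + 4x4 ≥ 16   (silicon)
  x1, x2, x3, x4, x5 ≥ 0.
The optimal basis is {pig iron, return scrap, nickel briquettes}; scrap grade A, pure iron drop out. There the nickel, manganese, carbon constraints are tight.
That vertex is x2 = 0.76751, x4 = 2.1453, x5 = 1.3138.
Objective = 0.49·0.76751 + 0.26·2.1453 + 15.74·1.3138 = 21.6131.

£21.61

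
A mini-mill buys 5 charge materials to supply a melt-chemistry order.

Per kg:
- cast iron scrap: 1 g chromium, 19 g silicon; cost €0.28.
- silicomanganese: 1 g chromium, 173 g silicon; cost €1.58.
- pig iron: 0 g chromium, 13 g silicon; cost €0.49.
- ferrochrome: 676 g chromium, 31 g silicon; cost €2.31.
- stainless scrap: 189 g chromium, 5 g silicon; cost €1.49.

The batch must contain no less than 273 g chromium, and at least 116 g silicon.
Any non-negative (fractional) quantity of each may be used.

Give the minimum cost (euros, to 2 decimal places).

Treat it as an LP. Let x1 = kg of cast iron scrap, x2 = kg of silicomanganese, x3 = kg of pig iron, x4 = kg of ferrochrome, x5 = kg of stainless scrap.
Minimise 0.28x1 + 1.58x2 + 0.49x3 + 2.31x4 + 1.49x5 s.t.:
  1x1 + 1x2 + 676x4 + 189x5 ≥ 273   (chromium)
  19x1 + 173x2 + 13x3 + 31x4 + 5x5 ≥ 116   (silicon)
  x1, x2, x3, x4, x5 ≥ 0.
At the optimum only silicomanganese, ferrochrome are positive (cast iron scrap, pig iron, stainless scrap = 0). The chromium and silicon requirements are met with equality.
That vertex is x2 = 0.5983, x4 = 0.403.
Hence cost = 1.58·0.5983 + 2.31·0.403 = €1.8762.

€1.88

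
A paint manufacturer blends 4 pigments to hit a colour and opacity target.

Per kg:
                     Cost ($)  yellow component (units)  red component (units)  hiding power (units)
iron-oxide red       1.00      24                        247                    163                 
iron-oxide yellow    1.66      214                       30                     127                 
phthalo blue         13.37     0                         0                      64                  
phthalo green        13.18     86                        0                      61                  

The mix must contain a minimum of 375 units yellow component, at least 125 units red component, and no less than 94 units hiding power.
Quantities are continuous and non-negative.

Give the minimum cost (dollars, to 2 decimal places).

Set it up as a linear program. Let x1 = kg of iron-oxide red, x2 = kg of iron-oxide yellow, x3 = kg of phthalo blue, x4 = kg of phthalo green.
min 1x1 + 1.66x2 + 13.37x3 + 13.18x4 subject to:
  24x1 + 214x2 + 86x4 ≥ 375   (yellow component)
  247x1 + 30x2 ≥ 125   (red component)
  163x1 + 127x2 + 64x3 + 61x4 ≥ 94   (hiding power)
  x1, x2, x3, x4 ≥ 0.
The optimal basis is {iron-oxide red, iron-oxide yellow}; phthalo blue, phthalo green drop out. The yellow component and red component requirements are met with equality.
Solving gives x1 = 0.2973, x2 = 1.719.
Hence cost = 1·0.2973 + 1.66·1.719 = $3.1508.

$3.15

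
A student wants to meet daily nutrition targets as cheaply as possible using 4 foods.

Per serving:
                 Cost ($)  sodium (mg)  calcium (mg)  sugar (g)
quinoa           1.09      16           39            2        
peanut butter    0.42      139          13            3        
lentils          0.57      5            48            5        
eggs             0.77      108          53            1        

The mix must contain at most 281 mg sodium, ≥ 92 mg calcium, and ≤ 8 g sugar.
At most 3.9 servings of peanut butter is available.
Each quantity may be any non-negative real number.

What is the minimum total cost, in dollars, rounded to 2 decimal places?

$1.14

Let x1 = servings of quinoa, x2 = servings of peanut butter, x3 = servings of lentils, x4 = servings of eggs.
Minimize 1.09x1 + 0.42x2 + 0.57x3 + 0.77x4 s.t.:
  16x1 + 139x2 + 5x3 + 108x4 ≤ 281   (sodium)
  39x1 + 13x2 + 48x3 + 53x4 ≥ 92   (calcium)
  2x1 + 3x2 + 5x3 + 1x4 ≤ 8   (sugar)
  x2 ≤ 3.9
  x1, x2, x3, x4 ≥ 0.
The cheapest feasible vertex uses only lentils, eggs; quinoa, peanut butter are not used. The calcium and sugar requirements are met with equality.
That vertex is x3 = 1.53, x4 = 0.3502.
Hence cost = 0.57·1.53 + 0.77·0.3502 = $1.1418.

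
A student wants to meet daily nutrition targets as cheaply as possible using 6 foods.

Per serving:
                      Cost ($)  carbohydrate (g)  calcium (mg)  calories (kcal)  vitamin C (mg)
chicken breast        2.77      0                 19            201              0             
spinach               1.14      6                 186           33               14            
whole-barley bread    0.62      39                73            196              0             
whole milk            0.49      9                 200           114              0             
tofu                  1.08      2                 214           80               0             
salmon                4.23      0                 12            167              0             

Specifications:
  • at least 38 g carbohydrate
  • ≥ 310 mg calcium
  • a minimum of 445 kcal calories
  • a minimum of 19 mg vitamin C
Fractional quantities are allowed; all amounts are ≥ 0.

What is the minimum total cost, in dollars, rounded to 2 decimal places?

Treat it as an LP. Let x1 = servings of chicken breast, x2 = servings of spinach, x3 = servings of whole-barley bread, x4 = servings of whole milk, x5 = servings of tofu, x6 = servings of salmon.
Minimise 2.77x1 + 1.14x2 + 0.62x3 + 0.49x4 + 1.08x5 + 4.23x6 s.t.:
  6x2 + 39x3 + 9x4 + 2x5 ≥ 38   (carbohydrate)
  19x1 + 186x2 + 73x3 + 200x4 + 214x5 + 12x6 ≥ 310   (calcium)
  201x1 + 33x2 + 196x3 + 114x4 + 80x5 + 167x6 ≥ 445   (calories)
  14x2 ≥ 19   (vitamin C)
  x1, x2, x3, x4, x5, x6 ≥ 0.
The optimal basis is {spinach, whole-barley bread}; chicken breast, whole milk, tofu, salmon drop out. Binding constraints: calories and vitamin C.
That vertex is x2 = 1.357, x3 = 2.042.
Total cost: 1.14·1.357 + 0.62·2.042 = 2.8130.

$2.81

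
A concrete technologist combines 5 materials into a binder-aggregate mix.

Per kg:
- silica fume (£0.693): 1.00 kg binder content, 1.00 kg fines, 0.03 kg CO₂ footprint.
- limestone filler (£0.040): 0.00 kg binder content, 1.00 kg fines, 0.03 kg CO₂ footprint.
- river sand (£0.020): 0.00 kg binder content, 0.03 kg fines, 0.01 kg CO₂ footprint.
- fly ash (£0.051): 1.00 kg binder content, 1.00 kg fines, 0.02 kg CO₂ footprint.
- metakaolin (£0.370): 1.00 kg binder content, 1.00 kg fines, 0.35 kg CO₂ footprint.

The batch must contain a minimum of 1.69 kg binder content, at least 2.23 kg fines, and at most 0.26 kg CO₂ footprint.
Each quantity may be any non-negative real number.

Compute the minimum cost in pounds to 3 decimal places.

£0.108

This is a linear program. Let x1 = kg of silica fume, x2 = kg of limestone filler, x3 = kg of river sand, x4 = kg of fly ash, x5 = kg of metakaolin.
min 0.693x1 + 0.04x2 + 0.02x3 + 0.051x4 + 0.37x5 s.t.:
  1x1 + 1x4 + 1x5 ≥ 1.69   (binder content)
  1x1 + 1x2 + 0.03x3 + 1x4 + 1x5 ≥ 2.23   (fines)
  0.03x1 + 0.03x2 + 0.01x3 + 0.02x4 + 0.35x5 ≤ 0.26   (CO₂ footprint)
  x1, x2, x3, x4, x5 ≥ 0.
The optimal basis is {limestone filler, fly ash}; silica fume, river sand, metakaolin drop out. There the binder content and fines constraints are tight.
Solving gives x2 = 0.54, x4 = 1.69.
Hence cost = 0.04·0.54 + 0.051·1.69 = £0.10779.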